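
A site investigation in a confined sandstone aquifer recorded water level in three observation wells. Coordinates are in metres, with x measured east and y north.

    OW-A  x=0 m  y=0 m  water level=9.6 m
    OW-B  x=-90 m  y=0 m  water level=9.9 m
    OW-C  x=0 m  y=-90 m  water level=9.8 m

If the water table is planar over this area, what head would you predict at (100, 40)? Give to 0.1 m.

9.2 m

∂h/∂x = (9.9 − 9.6) / (-90 − 0) = -0.003333
∂h/∂y = (9.8 − 9.6) / (-90 − 0) = -0.002222
h(100, 40) = 9.6 + (-0.003333)·(100) + (-0.002222)·(40) = 9.6 -0.333 -0.089 = 9.178 m.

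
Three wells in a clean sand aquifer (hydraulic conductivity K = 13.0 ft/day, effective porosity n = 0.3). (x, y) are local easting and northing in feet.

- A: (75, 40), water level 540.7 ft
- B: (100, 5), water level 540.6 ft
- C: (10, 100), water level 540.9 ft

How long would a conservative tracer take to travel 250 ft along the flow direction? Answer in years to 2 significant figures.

With h = a·x + b·y + c and A as origin, the differences give:
  25·a + (-35)·b = -0.1
  (-65)·a + 60·b = +0.2
Eliminate b (×60 and ×(-35), subtract): -775·a = 1.00 → a = ∂h/∂x = -0.001290
Back-substitute: b = ∂h/∂y = +0.001935.
|∇h| = √(-0.001290² + 0.001935²) = 0.002326
Seepage velocity v = K·i/n = 13.0 × 0.002326 / 0.3 = 0.1008 ft/day.
t = 250 / 0.1008 = 2480 days = 6.79 years.

6.8 years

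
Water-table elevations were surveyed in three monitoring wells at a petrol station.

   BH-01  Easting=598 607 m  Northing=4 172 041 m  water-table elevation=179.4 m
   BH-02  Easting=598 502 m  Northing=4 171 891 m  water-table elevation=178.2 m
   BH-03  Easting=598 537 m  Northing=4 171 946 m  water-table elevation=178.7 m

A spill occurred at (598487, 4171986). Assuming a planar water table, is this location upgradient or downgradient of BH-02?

upgradient

Taking BH-01 as reference: BH-02−BH-01 = (-105, -150, -1.2); BH-03−BH-01 = (-70, -95, -0.7).
Determinant of the coordinate differences = (-105)·(-95) − (-70)·(-150) = -525.
∂h/∂x = [(-1.2)·(-95) − (-0.7)·(-150)] / -525 = -0.01714
∂h/∂y = [(-105)·(-0.7) − (-70)·(-1.2)] / -525 = +0.02000
Head at (598487, 4171986) = 179.4 + (-0.01714)·(-120) + (+0.02000)·(-55) = 180.36 m.
That is higher than the 178.2 m at BH-02, so the point is upgradient.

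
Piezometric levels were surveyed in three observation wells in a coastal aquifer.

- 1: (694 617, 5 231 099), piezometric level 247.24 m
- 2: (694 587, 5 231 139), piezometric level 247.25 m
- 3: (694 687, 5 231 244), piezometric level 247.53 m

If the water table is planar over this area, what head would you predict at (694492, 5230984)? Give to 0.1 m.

246.9 m

Differences from 1: to 2 (Δx, Δy, Δh) = (-30, 40, +0.01); to 3 = (70, 145, +0.29).
Determinant of the coordinate differences = (-30)·145 − 70·40 = -7150.
∂h/∂x = [(+0.01)·145 − (+0.29)·40] / -7150 = +0.001420
∂h/∂y = [(-30)·(+0.29) − 70·(+0.01)] / -7150 = +0.001315
h(694492, 5230984) = 247.24 + (+0.001420)·(-125) + (+0.001315)·(-115) = 247.24 -0.177 -0.151 = 246.911 m.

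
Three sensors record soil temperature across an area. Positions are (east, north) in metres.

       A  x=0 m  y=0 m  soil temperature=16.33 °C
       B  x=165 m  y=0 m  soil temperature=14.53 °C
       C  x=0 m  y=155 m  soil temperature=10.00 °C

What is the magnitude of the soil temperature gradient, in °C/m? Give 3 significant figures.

0.0423 °C/m

∂T/∂x = (14.53 − 16.33) / (165 − 0) = -0.01091
∂T/∂y = (10.00 − 16.33) / (155 − 0) = -0.04084
|∇f| = √(-0.01091² + -0.04084²) = 0.04227 °C/m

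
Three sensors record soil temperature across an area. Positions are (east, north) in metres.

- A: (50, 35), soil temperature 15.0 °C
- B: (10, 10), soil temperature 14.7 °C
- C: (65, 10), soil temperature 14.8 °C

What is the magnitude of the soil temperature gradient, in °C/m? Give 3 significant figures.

With T = a·x + b·y + c and A as origin, the differences give:
  (-40)·a + (-25)·b = -0.3
  15·a + (-25)·b = -0.2
Eliminate b (×(-25) and ×(-25), subtract): 1375·a = 2.50 → a = ∂T/∂x = +0.001818
Back-substitute: b = ∂T/∂y = +0.009091.
|∇f| = √(0.001818² + 0.009091²) = 0.009271 °C/m

0.00927 °C/m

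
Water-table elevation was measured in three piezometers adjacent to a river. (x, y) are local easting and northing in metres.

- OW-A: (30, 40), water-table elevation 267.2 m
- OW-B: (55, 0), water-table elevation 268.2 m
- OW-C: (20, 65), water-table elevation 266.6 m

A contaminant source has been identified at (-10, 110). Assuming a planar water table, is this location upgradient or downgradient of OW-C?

downgradient

Taking OW-A as reference: OW-B−OW-A = (25, -40, +1.0); OW-C−OW-A = (-10, 25, -0.6).
Solve a·Δx + b·Δy = Δh: det = 25·25 − (-10)·(-40) = 225.
∂h/∂x = [(+1.0)·25 − (-0.6)·(-40)] / 225 = +0.004444
∂h/∂y = [25·(-0.6) − (-10)·(+1.0)] / 225 = -0.02222
Head at (-10, 110) = 267.2 + (+0.004444)·(-40) + (-0.02222)·(70) = 265.47 m.
That is lower than the 266.6 m at OW-C, so the point is downgradient.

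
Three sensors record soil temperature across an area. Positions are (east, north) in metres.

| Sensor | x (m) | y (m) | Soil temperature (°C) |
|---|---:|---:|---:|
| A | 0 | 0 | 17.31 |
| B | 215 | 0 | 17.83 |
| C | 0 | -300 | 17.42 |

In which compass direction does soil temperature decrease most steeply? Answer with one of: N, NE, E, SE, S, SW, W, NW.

W

∂T/∂x = (17.83 − 17.31) / (215 − 0) = +0.002419
∂T/∂y = (17.42 − 17.31) / (-300 − 0) = -0.0003667
Steepest decrease is along −∇f = (-0.002419 E, +0.0003667 N) → west.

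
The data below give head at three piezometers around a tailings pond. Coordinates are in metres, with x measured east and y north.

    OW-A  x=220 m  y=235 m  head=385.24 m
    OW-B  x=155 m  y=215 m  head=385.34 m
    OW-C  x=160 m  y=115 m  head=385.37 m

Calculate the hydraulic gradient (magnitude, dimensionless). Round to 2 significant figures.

0.0015

Three-point gradient (reference OW-A): Δ to OW-B = (-65, -20, +0.10), Δ to OW-C = (-60, -120, +0.13).
∂h/∂x = -0.001424, ∂h/∂y = -0.0003712 (det = 6600).
|∇h| = √(-0.001424² + -0.0003712²) = 0.001472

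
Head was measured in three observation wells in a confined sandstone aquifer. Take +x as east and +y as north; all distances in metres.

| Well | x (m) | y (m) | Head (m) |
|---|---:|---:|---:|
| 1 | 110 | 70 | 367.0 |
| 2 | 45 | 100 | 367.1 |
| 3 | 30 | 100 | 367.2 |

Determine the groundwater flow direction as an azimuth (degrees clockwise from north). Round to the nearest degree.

With h = a·x + b·y + c and 1 as origin, the differences give:
  (-65)·a + 30·b = +0.1
  (-80)·a + 30·b = +0.2
Eliminate b (×30 and ×30, subtract): 450·a = -3.00 → a = ∂h/∂x = -0.006667
Back-substitute: b = ∂h/∂y = -0.01111.
Flow direction (−∇h) has components (+0.006667 E, +0.01111 N).
Azimuth = atan2(E, N) = atan2(+0.006667, +0.01111) = 31.0° ≈ 031°.

031°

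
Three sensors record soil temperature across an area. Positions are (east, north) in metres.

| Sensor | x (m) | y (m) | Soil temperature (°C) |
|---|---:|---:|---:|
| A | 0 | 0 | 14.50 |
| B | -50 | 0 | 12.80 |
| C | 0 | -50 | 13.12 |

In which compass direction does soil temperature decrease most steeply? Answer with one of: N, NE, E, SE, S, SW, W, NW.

∂T/∂x = (12.80 − 14.50) / (-50 − 0) = +0.03400
∂T/∂y = (13.12 − 14.50) / (-50 − 0) = +0.02760
Steepest decrease is along −∇f = (-0.03400 E, -0.02760 N) → southwest.

SW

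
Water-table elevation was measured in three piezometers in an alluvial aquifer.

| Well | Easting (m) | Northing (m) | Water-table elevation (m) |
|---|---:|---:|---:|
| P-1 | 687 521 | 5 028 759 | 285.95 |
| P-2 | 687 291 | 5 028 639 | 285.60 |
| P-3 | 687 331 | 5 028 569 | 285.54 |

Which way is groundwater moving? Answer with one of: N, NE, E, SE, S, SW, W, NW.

Differences from P-1: to P-2 (Δx, Δy, Δh) = (-230, -120, -0.35); to P-3 = (-190, -190, -0.41).
Solve a·Δx + b·Δy = Δh: det = (-230)·(-190) − (-190)·(-120) = 20900.
∂h/∂x = [(-0.35)·(-190) − (-0.41)·(-120)] / 20900 = +0.0008278
∂h/∂y = [(-230)·(-0.41) − (-190)·(-0.35)] / 20900 = +0.001330
Flow = −∇h = (-0.0008278 east, -0.001330 north), which points southwest.

SW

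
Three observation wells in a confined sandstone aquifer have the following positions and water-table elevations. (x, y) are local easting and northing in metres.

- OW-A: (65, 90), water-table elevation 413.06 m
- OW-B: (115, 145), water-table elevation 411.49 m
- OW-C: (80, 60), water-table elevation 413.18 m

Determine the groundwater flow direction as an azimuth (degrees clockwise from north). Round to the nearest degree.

Differences from OW-A: to OW-B (Δx, Δy, Δh) = (50, 55, -1.57); to OW-C = (15, -30, +0.12).
Solve a·Δx + b·Δy = Δh: det = 50·(-30) − 15·55 = -2325.
∂h/∂x = [(-1.57)·(-30) − (+0.12)·55] / -2325 = -0.01742
∂h/∂y = [50·(+0.12) − 15·(-1.57)] / -2325 = -0.01271
Flow direction (−∇h) has components (+0.01742 E, +0.01271 N).
Azimuth = atan2(E, N) = atan2(+0.01742, +0.01271) = 53.9° ≈ 054°.

054°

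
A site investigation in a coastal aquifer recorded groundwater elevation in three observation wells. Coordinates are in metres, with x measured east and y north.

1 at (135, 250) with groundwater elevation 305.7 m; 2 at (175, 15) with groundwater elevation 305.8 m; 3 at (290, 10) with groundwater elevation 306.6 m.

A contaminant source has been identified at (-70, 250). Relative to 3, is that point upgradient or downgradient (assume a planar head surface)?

Three-point gradient (reference 1): Δ to 2 = (40, -235, +0.1), Δ to 3 = (155, -240, +0.9).
∂h/∂x = +0.006990, ∂h/∂y = +0.0007642 (det = 26825).
Head at (-70, 250) = 305.7 + (+0.006990)·(-205) + (+0.0007642)·(0) = 304.27 m.
That is lower than the 306.6 m at 3, so the point is downgradient.

downgradient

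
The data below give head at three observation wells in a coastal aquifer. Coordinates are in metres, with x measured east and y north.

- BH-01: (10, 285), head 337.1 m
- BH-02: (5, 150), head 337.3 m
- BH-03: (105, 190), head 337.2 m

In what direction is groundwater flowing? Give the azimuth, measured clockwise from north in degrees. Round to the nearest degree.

016°

Three-point gradient (reference BH-01): Δ to BH-02 = (-5, -135, +0.2), Δ to BH-03 = (95, -95, +0.1).
∂h/∂x = -0.0004135, ∂h/∂y = -0.001466 (det = 13300).
Flow direction (−∇h) has components (+0.0004135 E, +0.001466 N).
Azimuth = atan2(E, N) = atan2(+0.0004135, +0.001466) = 15.8° ≈ 016°.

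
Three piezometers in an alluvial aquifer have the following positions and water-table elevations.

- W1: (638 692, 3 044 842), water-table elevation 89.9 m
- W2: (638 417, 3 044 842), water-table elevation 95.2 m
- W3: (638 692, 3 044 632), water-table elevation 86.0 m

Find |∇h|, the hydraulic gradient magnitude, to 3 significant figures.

0.0268

∂h/∂x = (95.2 − 89.9) / (638417 − 638692) = -0.01927
∂h/∂y = (86.0 − 89.9) / (3044632 − 3044842) = +0.01857
|∇h| = √(-0.01927² + 0.01857²) = 0.02676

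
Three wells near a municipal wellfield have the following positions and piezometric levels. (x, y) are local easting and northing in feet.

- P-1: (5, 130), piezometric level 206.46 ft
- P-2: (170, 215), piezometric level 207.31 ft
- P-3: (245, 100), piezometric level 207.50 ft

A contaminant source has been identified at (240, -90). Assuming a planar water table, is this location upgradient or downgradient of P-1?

upgradient

With h = a·x + b·y + c and P-1 as origin, the differences give:
  165·a + 85·b = +0.85
  240·a + (-30)·b = +1.04
Eliminate b (×(-30) and ×85, subtract): -25350·a = -113.900 → a = ∂h/∂x = +0.004493
Back-substitute: b = ∂h/∂y = +0.001278.
Head at (240, -90) = 206.46 + (+0.004493)·(235) + (+0.001278)·(-220) = 207.23 ft.
That is higher than the 206.46 ft at P-1, so the point is upgradient.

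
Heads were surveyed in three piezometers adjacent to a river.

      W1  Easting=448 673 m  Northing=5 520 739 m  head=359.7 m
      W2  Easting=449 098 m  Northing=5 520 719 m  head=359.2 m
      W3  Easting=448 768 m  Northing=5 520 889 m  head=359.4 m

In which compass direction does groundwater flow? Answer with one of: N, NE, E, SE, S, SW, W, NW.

NE

Three-point gradient (reference W1): Δ to W2 = (425, -20, -0.5), Δ to W3 = (95, 150, -0.3).
∂h/∂x = -0.001234, ∂h/∂y = -0.001219 (det = 65650).
Flow = −∇h = (+0.001234 east, +0.001219 north), which points northeast.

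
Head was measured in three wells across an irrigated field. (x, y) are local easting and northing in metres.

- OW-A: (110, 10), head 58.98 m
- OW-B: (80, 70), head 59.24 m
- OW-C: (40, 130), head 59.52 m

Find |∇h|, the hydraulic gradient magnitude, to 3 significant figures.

Taking OW-A as reference: OW-B−OW-A = (-30, 60, +0.26); OW-C−OW-A = (-70, 120, +0.54).
Determinant of the coordinate differences = (-30)·120 − (-70)·60 = 600.
∂h/∂x = [(+0.26)·120 − (+0.54)·60] / 600 = -0.002000
∂h/∂y = [(-30)·(+0.54) − (-70)·(+0.26)] / 600 = +0.003333
|∇h| = √(-0.002000² + 0.003333²) = 0.003887

0.00389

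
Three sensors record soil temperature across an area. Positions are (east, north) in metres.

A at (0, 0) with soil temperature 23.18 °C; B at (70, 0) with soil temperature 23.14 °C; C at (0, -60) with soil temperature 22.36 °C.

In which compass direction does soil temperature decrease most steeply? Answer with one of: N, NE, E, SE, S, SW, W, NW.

∂T/∂x = (23.14 − 23.18) / (70 − 0) = -0.0005714
∂T/∂y = (22.36 − 23.18) / (-60 − 0) = +0.01367
Steepest decrease is along −∇f = (+0.0005714 E, -0.01367 N) → south.

S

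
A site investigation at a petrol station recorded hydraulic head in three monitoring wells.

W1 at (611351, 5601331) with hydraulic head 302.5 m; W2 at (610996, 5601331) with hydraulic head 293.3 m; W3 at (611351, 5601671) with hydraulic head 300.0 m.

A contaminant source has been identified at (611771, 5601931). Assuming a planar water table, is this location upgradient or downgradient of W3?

∂h/∂x = (293.3 − 302.5) / (610996 − 611351) = +0.02592
∂h/∂y = (300.0 − 302.5) / (5601671 − 5601331) = -0.007353
Head at (611771, 5601931) = 302.5 + (+0.02592)·(420) + (-0.007353)·(600) = 308.97 m.
That is higher than the 300.0 m at W3, so the point is upgradient.

upgradient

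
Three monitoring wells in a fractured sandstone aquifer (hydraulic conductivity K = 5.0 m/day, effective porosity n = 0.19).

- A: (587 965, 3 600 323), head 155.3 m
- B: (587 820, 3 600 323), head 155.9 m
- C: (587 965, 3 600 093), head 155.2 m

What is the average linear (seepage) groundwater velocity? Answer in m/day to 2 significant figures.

∂h/∂x = (155.9 − 155.3) / (587820 − 587965) = -0.004138
∂h/∂y = (155.2 − 155.3) / (3600093 − 3600323) = +0.0004348
|∇h| = √(-0.004138² + 0.0004348²) = 0.004161
Seepage velocity v = K·i/n = 5.0 × 0.004161 / 0.19 = 0.1095 m/day.

0.11 m/day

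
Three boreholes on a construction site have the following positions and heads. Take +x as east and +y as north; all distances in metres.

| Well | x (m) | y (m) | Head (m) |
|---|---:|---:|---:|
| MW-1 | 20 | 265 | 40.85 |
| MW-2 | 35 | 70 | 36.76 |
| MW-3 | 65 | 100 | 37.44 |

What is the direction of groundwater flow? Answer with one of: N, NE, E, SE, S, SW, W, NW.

S

With h = a·x + b·y + c and MW-1 as origin, the differences give:
  15·a + (-195)·b = -4.09
  45·a + (-165)·b = -3.41
Eliminate b (×(-165) and ×(-195), subtract): 6300·a = 9.900 → a = ∂h/∂x = +0.001571
Back-substitute: b = ∂h/∂y = +0.02110.
Flow = −∇h = (-0.001571 east, -0.02110 north), which points south.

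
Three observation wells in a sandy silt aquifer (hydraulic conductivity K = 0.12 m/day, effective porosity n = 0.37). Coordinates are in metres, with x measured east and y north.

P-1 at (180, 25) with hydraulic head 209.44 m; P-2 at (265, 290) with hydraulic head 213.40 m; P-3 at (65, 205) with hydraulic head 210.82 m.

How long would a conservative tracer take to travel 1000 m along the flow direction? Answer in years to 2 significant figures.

580 years

Differences from P-1: to P-2 (Δx, Δy, Δh) = (85, 265, +3.96); to P-3 = (-115, 180, +1.38).
Solve a·Δx + b·Δy = Δh: det = 85·180 − (-115)·265 = 45775.
∂h/∂x = [(+3.96)·180 − (+1.38)·265] / 45775 = +0.007583
∂h/∂y = [85·(+1.38) − (-115)·(+3.96)] / 45775 = +0.01251
|∇h| = √(0.007583² + 0.01251²) = 0.01463
Seepage velocity v = K·i/n = 0.12 × 0.01463 / 0.37 = 0.004745 m/day.
t = 1000 / 0.004745 = 2.107e+05 days = 577 years.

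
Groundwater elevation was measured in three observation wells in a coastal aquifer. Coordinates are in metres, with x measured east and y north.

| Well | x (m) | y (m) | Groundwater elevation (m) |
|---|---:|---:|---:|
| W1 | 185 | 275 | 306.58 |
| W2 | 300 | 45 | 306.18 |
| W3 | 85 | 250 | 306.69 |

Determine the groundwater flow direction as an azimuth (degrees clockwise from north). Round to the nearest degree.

128°

Three-point gradient (reference W1): Δ to W2 = (115, -230, -0.40), Δ to W3 = (-100, -25, +0.11).
∂h/∂x = -0.001364, ∂h/∂y = +0.001057 (det = -25875).
Flow direction (−∇h) has components (+0.001364 E, -0.001057 N).
Azimuth = atan2(E, N) = atan2(+0.001364, -0.001057) = 127.8° ≈ 128°.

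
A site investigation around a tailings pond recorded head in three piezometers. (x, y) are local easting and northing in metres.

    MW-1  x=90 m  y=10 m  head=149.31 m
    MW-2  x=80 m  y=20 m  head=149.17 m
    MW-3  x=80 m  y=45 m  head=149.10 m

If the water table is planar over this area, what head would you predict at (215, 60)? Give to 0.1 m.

150.6 m

With h = a·x + b·y + c and MW-1 as origin, the differences give:
  (-10)·a + 10·b = -0.14
  (-10)·a + 35·b = -0.21
Eliminate b (×35 and ×10, subtract): -250·a = -2.800 → a = ∂h/∂x = +0.01120
Back-substitute: b = ∂h/∂y = -0.002800.
h(215, 60) = 149.31 + (+0.01120)·(125) + (-0.002800)·(50) = 149.31 +1.400 -0.140 = 150.570 m.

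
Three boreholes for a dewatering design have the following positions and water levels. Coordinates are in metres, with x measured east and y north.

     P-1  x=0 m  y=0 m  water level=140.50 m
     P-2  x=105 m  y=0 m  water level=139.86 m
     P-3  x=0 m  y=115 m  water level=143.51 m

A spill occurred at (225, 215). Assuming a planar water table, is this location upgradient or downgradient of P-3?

upgradient

∂h/∂x = (139.86 − 140.50) / (105 − 0) = -0.006095
∂h/∂y = (143.51 − 140.50) / (115 − 0) = +0.02617
Head at (225, 215) = 140.50 + (-0.006095)·(225) + (+0.02617)·(215) = 144.76 m.
That is higher than the 143.51 m at P-3, so the point is upgradient.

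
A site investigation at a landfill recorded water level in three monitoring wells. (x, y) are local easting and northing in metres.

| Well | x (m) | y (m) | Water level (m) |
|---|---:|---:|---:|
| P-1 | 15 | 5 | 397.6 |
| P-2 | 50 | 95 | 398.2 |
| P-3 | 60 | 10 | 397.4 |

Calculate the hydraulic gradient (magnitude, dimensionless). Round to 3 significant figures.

Differences from P-1: to P-2 (Δx, Δy, Δh) = (35, 90, +0.6); to P-3 = (45, 5, -0.2).
Determinant of the coordinate differences = 35·5 − 45·90 = -3875.
∂h/∂x = [(+0.6)·5 − (-0.2)·90] / -3875 = -0.005419
∂h/∂y = [35·(-0.2) − 45·(+0.6)] / -3875 = +0.008774
|∇h| = √(-0.005419² + 0.008774²) = 0.01031

0.0103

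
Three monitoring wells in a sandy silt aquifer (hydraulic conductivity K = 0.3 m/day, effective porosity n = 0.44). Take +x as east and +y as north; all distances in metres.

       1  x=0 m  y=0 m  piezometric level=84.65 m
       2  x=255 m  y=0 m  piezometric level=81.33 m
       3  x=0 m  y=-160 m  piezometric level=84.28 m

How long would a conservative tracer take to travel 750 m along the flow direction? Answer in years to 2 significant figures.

∂h/∂x = (81.33 − 84.65) / (255 − 0) = -0.01302
∂h/∂y = (84.28 − 84.65) / (-160 − 0) = +0.002313
|∇h| = √(-0.01302² + 0.002313²) = 0.01322
Seepage velocity v = K·i/n = 0.3 × 0.01322 / 0.44 = 0.009014 m/day.
t = 750 / 0.009014 = 8.32e+04 days = 228 years.

230 years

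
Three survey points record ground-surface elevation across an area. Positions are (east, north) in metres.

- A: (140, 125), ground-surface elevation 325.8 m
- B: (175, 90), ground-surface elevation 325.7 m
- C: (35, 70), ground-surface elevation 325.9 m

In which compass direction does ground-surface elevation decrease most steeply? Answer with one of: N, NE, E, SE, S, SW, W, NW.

Taking A as reference: B−A = (35, -35, -0.1); C−A = (-105, -55, +0.1).
Solve a·Δx + b·Δy = Δz: det = 35·(-55) − (-105)·(-35) = -5600.
∂z/∂x = [(-0.1)·(-55) − (+0.1)·(-35)] / -5600 = -0.001607
∂z/∂y = [35·(+0.1) − (-105)·(-0.1)] / -5600 = +0.001250
Steepest decrease is along −∇f = (+0.001607 E, -0.001250 N) → southeast.

SE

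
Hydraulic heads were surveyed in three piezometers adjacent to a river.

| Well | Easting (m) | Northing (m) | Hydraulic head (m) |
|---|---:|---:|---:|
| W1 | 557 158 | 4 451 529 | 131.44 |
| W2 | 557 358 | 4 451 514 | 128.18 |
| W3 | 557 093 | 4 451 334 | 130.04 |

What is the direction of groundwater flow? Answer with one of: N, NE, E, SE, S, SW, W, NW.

SE

With h = a·x + b·y + c and W1 as origin, the differences give:
  200·a + (-15)·b = -3.26
  (-65)·a + (-195)·b = -1.40
Eliminate b (×(-195) and ×(-15), subtract): -39975·a = 614.700 → a = ∂h/∂x = -0.01538
Back-substitute: b = ∂h/∂y = +0.01231.
Flow = −∇h = (+0.01538 east, -0.01231 north), which points southeast.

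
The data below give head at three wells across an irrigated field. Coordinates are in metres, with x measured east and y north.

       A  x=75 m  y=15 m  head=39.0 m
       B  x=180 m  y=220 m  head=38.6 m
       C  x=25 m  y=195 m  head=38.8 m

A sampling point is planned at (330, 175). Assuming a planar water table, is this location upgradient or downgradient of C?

Taking A as reference: B−A = (105, 205, -0.4); C−A = (-50, 180, -0.2).
Solve a·Δx + b·Δy = Δh: det = 105·180 − (-50)·205 = 29150.
∂h/∂x = [(-0.4)·180 − (-0.2)·205] / 29150 = -0.001063
∂h/∂y = [105·(-0.2) − (-50)·(-0.4)] / 29150 = -0.001407
Head at (330, 175) = 39.0 + (-0.001063)·(255) + (-0.001407)·(160) = 38.50 m.
That is lower than the 38.8 m at C, so the point is downgradient.

downgradient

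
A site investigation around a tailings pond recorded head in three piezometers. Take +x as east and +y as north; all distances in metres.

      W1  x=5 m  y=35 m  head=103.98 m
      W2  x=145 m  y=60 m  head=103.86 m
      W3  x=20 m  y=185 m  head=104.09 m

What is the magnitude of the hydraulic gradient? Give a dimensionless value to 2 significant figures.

Differences from W1: to W2 (Δx, Δy, Δh) = (140, 25, -0.12); to W3 = (15, 150, +0.11).
Determinant of the coordinate differences = 140·150 − 15·25 = 20625.
∂h/∂x = [(-0.12)·150 − (+0.11)·25] / 20625 = -0.001006
∂h/∂y = [140·(+0.11) − 15·(-0.12)] / 20625 = +0.0008339
|∇h| = √(-0.001006² + 0.0008339²) = 0.001307

0.0013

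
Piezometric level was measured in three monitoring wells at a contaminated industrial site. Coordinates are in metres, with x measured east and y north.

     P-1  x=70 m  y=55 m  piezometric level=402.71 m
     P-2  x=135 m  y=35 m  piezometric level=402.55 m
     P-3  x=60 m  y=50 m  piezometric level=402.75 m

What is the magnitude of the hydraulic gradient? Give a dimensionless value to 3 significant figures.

Three-point gradient (reference P-1): Δ to P-2 = (65, -20, -0.16), Δ to P-3 = (-10, -5, +0.04).
∂h/∂x = -0.003048, ∂h/∂y = -0.001905 (det = -525).
|∇h| = √(-0.003048² + -0.001905²) = 0.003594

0.00359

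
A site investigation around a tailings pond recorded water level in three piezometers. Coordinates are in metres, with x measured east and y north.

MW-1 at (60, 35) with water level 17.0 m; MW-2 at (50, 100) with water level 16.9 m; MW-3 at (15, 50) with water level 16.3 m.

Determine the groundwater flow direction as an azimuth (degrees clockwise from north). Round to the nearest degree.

267°

Three-point gradient (reference MW-1): Δ to MW-2 = (-10, 65, -0.1), Δ to MW-3 = (-45, 15, -0.7).
∂h/∂x = +0.01586, ∂h/∂y = +0.0009009 (det = 2775).
Flow direction (−∇h) has components (-0.01586 E, -0.0009009 N).
Azimuth = atan2(E, N) = atan2(-0.01586, -0.0009009) = 266.7° ≈ 267°.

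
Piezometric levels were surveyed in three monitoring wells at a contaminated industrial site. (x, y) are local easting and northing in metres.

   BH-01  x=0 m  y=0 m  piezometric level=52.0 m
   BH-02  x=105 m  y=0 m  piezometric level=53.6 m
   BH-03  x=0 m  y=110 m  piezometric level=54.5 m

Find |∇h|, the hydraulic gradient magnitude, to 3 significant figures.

0.0274

∂h/∂x = (53.6 − 52.0) / (105 − 0) = +0.01524
∂h/∂y = (54.5 − 52.0) / (110 − 0) = +0.02273
|∇h| = √(0.01524² + 0.02273²) = 0.02737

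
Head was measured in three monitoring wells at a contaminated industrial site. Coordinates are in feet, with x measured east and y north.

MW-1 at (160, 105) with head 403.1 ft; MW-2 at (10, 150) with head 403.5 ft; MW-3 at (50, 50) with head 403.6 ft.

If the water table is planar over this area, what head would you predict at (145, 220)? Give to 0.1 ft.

Three-point gradient (reference MW-1): Δ to MW-2 = (-150, 45, +0.4), Δ to MW-3 = (-110, -55, +0.5).
∂h/∂x = -0.003371, ∂h/∂y = -0.002348 (det = 13200).
h(145, 220) = 403.1 + (-0.003371)·(-15) + (-0.002348)·(115) = 403.1 +0.051 -0.270 = 402.880 ft.

402.9 ft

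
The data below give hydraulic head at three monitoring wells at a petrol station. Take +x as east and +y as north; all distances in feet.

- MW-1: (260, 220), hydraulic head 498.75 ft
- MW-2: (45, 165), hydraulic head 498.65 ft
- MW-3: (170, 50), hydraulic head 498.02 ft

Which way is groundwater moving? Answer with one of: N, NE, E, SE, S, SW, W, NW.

Taking MW-1 as reference: MW-2−MW-1 = (-215, -55, -0.10); MW-3−MW-1 = (-90, -170, -0.73).
Determinant of the coordinate differences = (-215)·(-170) − (-90)·(-55) = 31600.
∂h/∂x = [(-0.10)·(-170) − (-0.73)·(-55)] / 31600 = -0.0007326
∂h/∂y = [(-215)·(-0.73) − (-90)·(-0.10)] / 31600 = +0.004682
Flow = −∇h = (+0.0007326 east, -0.004682 north), which points south.

S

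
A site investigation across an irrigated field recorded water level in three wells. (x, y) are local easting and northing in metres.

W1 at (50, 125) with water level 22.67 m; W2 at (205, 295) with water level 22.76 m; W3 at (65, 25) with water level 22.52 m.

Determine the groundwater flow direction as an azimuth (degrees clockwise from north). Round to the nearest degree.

146°

With h = a·x + b·y + c and W1 as origin, the differences give:
  155·a + 170·b = +0.09
  15·a + (-100)·b = -0.15
Eliminate b (×(-100) and ×170, subtract): -18050·a = 16.500 → a = ∂h/∂x = -0.0009141
Back-substitute: b = ∂h/∂y = +0.001363.
Flow direction (−∇h) has components (+0.0009141 E, -0.001363 N).
Azimuth = atan2(E, N) = atan2(+0.0009141, -0.001363) = 146.1° ≈ 146°.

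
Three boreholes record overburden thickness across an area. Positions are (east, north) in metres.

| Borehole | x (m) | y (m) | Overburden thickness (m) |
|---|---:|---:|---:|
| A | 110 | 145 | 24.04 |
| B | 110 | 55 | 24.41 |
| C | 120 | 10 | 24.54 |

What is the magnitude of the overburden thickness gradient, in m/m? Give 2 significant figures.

0.0069 m/m

Differences from A: to B (Δx, Δy, Δh) = (0, -90, +0.37); to C = (10, -135, +0.50).
Determinant of the coordinate differences = 0·(-135) − 10·(-90) = 900.
∂d/∂x = [(+0.37)·(-135) − (+0.50)·(-90)] / 900 = -0.005500
∂d/∂y = [0·(+0.50) − 10·(+0.37)] / 900 = -0.004111
|∇f| = √(-0.005500² + -0.004111²) = 0.006867 m/m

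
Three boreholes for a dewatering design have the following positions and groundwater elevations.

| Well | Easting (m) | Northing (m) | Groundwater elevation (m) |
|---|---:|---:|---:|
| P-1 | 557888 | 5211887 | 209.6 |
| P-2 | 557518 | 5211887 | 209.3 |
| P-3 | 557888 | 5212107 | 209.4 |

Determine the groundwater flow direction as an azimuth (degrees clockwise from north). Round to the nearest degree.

318°

∂h/∂x = (209.3 − 209.6) / (557518 − 557888) = +0.0008108
∂h/∂y = (209.4 − 209.6) / (5212107 − 5211887) = -0.0009091
Flow direction (−∇h) has components (-0.0008108 E, +0.0009091 N).
Azimuth = atan2(E, N) = atan2(-0.0008108, +0.0009091) = 318.3° ≈ 318°.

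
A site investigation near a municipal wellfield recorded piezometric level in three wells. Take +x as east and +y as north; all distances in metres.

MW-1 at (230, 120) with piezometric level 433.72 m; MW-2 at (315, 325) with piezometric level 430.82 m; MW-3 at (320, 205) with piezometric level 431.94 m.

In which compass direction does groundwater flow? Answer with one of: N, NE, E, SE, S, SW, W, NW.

NE

Differences from MW-1: to MW-2 (Δx, Δy, Δh) = (85, 205, -2.90); to MW-3 = (90, 85, -1.78).
Determinant of the coordinate differences = 85·85 − 90·205 = -11225.
∂h/∂x = [(-2.90)·85 − (-1.78)·205] / -11225 = -0.01055
∂h/∂y = [85·(-1.78) − 90·(-2.90)] / -11225 = -0.009773
Flow = −∇h = (+0.01055 east, +0.009773 north), which points northeast.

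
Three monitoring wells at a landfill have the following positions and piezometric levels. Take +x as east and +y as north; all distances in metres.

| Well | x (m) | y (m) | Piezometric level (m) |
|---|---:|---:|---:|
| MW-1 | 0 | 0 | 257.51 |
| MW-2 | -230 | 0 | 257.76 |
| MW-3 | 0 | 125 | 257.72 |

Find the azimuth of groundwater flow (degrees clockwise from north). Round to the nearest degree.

147°

∂h/∂x = (257.76 − 257.51) / (-230 − 0) = -0.001087
∂h/∂y = (257.72 − 257.51) / (125 − 0) = +0.001680
Flow direction (−∇h) has components (+0.001087 E, -0.001680 N).
Azimuth = atan2(E, N) = atan2(+0.001087, -0.001680) = 147.1° ≈ 147°.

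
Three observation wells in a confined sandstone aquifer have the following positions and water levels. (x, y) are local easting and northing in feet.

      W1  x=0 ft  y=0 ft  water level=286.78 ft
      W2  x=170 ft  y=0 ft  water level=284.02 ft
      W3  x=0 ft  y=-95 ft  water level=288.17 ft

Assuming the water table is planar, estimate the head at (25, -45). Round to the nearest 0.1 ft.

287.0 ft

∂h/∂x = (284.02 − 286.78) / (170 − 0) = -0.01624
∂h/∂y = (288.17 − 286.78) / (-95 − 0) = -0.01463
h(25, -45) = 286.78 + (-0.01624)·(25) + (-0.01463)·(-45) = 286.78 -0.406 +0.658 = 287.033 ft.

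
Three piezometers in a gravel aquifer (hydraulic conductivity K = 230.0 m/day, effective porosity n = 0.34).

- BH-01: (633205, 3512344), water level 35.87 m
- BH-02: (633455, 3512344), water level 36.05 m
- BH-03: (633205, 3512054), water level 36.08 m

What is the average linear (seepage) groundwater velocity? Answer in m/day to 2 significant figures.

∂h/∂x = (36.05 − 35.87) / (633455 − 633205) = +0.0007200
∂h/∂y = (36.08 − 35.87) / (3512054 − 3512344) = -0.0007241
|∇h| = √(0.0007200² + -0.0007241²) = 0.001021
Seepage velocity v = K·i/n = 230.0 × 0.001021 / 0.34 = 0.6907 m/day.

0.69 m/day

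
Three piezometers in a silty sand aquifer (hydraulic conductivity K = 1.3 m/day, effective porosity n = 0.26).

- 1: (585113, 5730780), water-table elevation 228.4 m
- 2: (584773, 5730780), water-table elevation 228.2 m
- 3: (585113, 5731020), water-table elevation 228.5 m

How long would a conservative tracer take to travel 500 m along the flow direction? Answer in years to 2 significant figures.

∂h/∂x = (228.2 − 228.4) / (584773 − 585113) = +0.0005882
∂h/∂y = (228.5 − 228.4) / (5731020 − 5730780) = +0.0004167
|∇h| = √(0.0005882² + 0.0004167²) = 0.0007208
Seepage velocity v = K·i/n = 1.3 × 0.0007208 / 0.26 = 0.003604 m/day.
t = 500 / 0.003604 = 1.387e+05 days = 380 years.

380 years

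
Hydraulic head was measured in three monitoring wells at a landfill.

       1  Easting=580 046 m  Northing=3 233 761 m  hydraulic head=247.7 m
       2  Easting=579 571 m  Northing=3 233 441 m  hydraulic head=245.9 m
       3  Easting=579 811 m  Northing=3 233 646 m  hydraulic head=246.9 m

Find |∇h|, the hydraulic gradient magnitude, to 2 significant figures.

Taking 1 as reference: 2−1 = (-475, -320, -1.8); 3−1 = (-235, -115, -0.8).
Solve a·Δx + b·Δy = Δh: det = (-475)·(-115) − (-235)·(-320) = -20575.
∂h/∂x = [(-1.8)·(-115) − (-0.8)·(-320)] / -20575 = +0.002382
∂h/∂y = [(-475)·(-0.8) − (-235)·(-1.8)] / -20575 = +0.002090
|∇h| = √(0.002382² + 0.002090²) = 0.003169

0.0032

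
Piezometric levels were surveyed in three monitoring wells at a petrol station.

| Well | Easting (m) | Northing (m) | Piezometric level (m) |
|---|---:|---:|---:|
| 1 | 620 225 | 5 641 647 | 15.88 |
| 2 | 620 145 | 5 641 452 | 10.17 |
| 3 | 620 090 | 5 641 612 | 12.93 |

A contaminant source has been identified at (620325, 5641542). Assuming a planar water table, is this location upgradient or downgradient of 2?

upgradient

With h = a·x + b·y + c and 1 as origin, the differences give:
  (-80)·a + (-195)·b = -5.71
  (-135)·a + (-35)·b = -2.95
Eliminate b (×(-35) and ×(-195), subtract): -23525·a = -375.400 → a = ∂h/∂x = +0.01596
Back-substitute: b = ∂h/∂y = +0.02274.
Head at (620325, 5641542) = 15.88 + (+0.01596)·(100) + (+0.02274)·(-105) = 15.09 m.
That is higher than the 10.17 m at 2, so the point is upgradient.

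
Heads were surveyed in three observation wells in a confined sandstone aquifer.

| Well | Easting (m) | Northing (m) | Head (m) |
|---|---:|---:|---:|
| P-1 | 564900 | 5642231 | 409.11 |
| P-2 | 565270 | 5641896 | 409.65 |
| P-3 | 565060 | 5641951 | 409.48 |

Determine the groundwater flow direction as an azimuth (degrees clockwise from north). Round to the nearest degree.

Differences from P-1: to P-2 (Δx, Δy, Δh) = (370, -335, +0.54); to P-3 = (160, -280, +0.37).
Solve a·Δx + b·Δy = Δh: det = 370·(-280) − 160·(-335) = -50000.
∂h/∂x = [(+0.54)·(-280) − (+0.37)·(-335)] / -50000 = +0.0005450
∂h/∂y = [370·(+0.37) − 160·(+0.54)] / -50000 = -0.001010
Flow direction (−∇h) has components (-0.0005450 E, +0.001010 N).
Azimuth = atan2(E, N) = atan2(-0.0005450, +0.001010) = 331.6° ≈ 332°.

332°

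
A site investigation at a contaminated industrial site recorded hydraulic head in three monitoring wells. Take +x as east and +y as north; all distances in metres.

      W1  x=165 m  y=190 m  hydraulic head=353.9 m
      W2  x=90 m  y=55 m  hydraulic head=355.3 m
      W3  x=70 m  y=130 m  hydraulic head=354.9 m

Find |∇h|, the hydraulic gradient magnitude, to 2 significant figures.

0.0093

Taking W1 as reference: W2−W1 = (-75, -135, +1.4); W3−W1 = (-95, -60, +1.0).
Solve a·Δx + b·Δy = Δh: det = (-75)·(-60) − (-95)·(-135) = -8325.
∂h/∂x = [(+1.4)·(-60) − (+1.0)·(-135)] / -8325 = -0.006126
∂h/∂y = [(-75)·(+1.0) − (-95)·(+1.4)] / -8325 = -0.006967
|∇h| = √(-0.006126² + -0.006967²) = 0.009277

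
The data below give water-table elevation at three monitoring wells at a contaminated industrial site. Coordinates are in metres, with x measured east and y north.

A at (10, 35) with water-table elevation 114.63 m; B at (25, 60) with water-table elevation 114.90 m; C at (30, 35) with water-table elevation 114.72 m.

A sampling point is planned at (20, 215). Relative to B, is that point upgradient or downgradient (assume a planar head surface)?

upgradient

Differences from A: to B (Δx, Δy, Δh) = (15, 25, +0.27); to C = (20, 0, +0.09).
Determinant of the coordinate differences = 15·0 − 20·25 = -500.
∂h/∂x = [(+0.27)·0 − (+0.09)·25] / -500 = +0.004500
∂h/∂y = [15·(+0.09) − 20·(+0.27)] / -500 = +0.008100
Head at (20, 215) = 114.63 + (+0.004500)·(10) + (+0.008100)·(180) = 116.13 m.
That is higher than the 114.90 m at B, so the point is upgradient.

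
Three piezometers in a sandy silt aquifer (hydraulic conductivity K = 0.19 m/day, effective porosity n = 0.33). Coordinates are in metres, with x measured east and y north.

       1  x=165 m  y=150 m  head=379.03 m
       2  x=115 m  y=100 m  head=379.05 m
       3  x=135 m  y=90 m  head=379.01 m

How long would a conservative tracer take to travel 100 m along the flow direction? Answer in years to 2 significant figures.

260 years

Differences from 1: to 2 (Δx, Δy, Δh) = (-50, -50, +0.02); to 3 = (-30, -60, -0.02).
Determinant of the coordinate differences = (-50)·(-60) − (-30)·(-50) = 1500.
∂h/∂x = [(+0.02)·(-60) − (-0.02)·(-50)] / 1500 = -0.001467
∂h/∂y = [(-50)·(-0.02) − (-30)·(+0.02)] / 1500 = +0.001067
|∇h| = √(-0.001467² + 0.001067²) = 0.001814
Seepage velocity v = K·i/n = 0.19 × 0.001814 / 0.33 = 0.001044 m/day.
t = 100 / 0.001044 = 9.579e+04 days = 262 years.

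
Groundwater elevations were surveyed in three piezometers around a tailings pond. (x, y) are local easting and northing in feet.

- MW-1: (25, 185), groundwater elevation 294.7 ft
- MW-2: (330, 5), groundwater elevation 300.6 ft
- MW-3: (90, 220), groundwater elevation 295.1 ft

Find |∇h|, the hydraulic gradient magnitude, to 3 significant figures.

Three-point gradient (reference MW-1): Δ to MW-2 = (305, -180, +5.9), Δ to MW-3 = (65, 35, +0.4).
∂h/∂x = +0.01245, ∂h/∂y = -0.01169 (det = 22375).
|∇h| = √(0.01245² + -0.01169²) = 0.01708

0.0171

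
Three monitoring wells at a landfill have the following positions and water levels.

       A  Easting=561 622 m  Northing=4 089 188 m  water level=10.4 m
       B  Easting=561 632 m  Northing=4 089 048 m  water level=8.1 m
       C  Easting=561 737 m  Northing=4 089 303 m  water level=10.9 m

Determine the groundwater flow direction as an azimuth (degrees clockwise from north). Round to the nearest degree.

144°

Differences from A: to B (Δx, Δy, Δh) = (10, -140, -2.3); to C = (115, 115, +0.5).
Determinant of the coordinate differences = 10·115 − 115·(-140) = 17250.
∂h/∂x = [(-2.3)·115 − (+0.5)·(-140)] / 17250 = -0.01128
∂h/∂y = [10·(+0.5) − 115·(-2.3)] / 17250 = +0.01562
Flow direction (−∇h) has components (+0.01128 E, -0.01562 N).
Azimuth = atan2(E, N) = atan2(+0.01128, -0.01562) = 144.2° ≈ 144°.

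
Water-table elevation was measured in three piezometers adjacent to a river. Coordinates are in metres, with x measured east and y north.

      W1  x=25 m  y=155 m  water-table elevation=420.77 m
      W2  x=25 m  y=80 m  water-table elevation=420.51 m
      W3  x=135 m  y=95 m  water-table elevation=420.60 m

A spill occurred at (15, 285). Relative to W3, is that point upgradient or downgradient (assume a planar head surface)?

upgradient

Taking W1 as reference: W2−W1 = (0, -75, -0.26); W3−W1 = (110, -60, -0.17).
Determinant of the coordinate differences = 0·(-60) − 110·(-75) = 8250.
∂h/∂x = [(-0.26)·(-60) − (-0.17)·(-75)] / 8250 = +0.0003455
∂h/∂y = [0·(-0.17) − 110·(-0.26)] / 8250 = +0.003467
Head at (15, 285) = 420.77 + (+0.0003455)·(-10) + (+0.003467)·(130) = 421.22 m.
That is higher than the 420.60 m at W3, so the point is upgradient.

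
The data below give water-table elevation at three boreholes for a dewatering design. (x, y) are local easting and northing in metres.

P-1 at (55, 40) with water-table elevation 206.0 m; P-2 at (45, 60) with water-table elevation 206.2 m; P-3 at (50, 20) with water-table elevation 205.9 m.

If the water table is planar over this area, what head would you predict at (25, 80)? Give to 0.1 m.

Differences from P-1: to P-2 (Δx, Δy, Δh) = (-10, 20, +0.2); to P-3 = (-5, -20, -0.1).
Determinant of the coordinate differences = (-10)·(-20) − (-5)·20 = 300.
∂h/∂x = [(+0.2)·(-20) − (-0.1)·20] / 300 = -0.006667
∂h/∂y = [(-10)·(-0.1) − (-5)·(+0.2)] / 300 = +0.006667
h(25, 80) = 206.0 + (-0.006667)·(-30) + (+0.006667)·(40) = 206.0 +0.200 +0.267 = 206.467 m.

206.5 m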